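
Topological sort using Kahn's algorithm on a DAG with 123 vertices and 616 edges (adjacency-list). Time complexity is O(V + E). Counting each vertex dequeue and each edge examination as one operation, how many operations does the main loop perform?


Kahn's algorithm:
  1. Compute in-degrees: O(V + E)
  2. Process queue: each vertex dequeued once (O(V))
     each edge examined once (O(E))
Total = V + E = 123 + 616 = 739


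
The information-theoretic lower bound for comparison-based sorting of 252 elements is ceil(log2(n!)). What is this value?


A binary decision tree of height h has at most 2^h leaves and needs at least n! of them, so h >= ceil(log2(n!)).
252! is far too large to multiply out, so use Stirling's series:
  ln(n!) ~ n ln n - n + (1/2) ln(2 pi n) + 1/(12n)  (error below 1/(360 n^3), negligible here)
  ln(252) = 5.5294291
  n ln n = 252 * 5.5294291 = 1393.4161
  (1/2) ln(2 pi * 252) = (1/2) ln(1583.3627) = 3.6837
  1/(12*252) = 0.0003
  ln(252!) ~ 1393.4161 - 252 + 3.6837 + 0.0003 = 1145.1001
Convert to base 2: log2(252!) = 1145.1001 / ln 2 = 1145.1001 / 0.69314718 = 1652.0302
ceil(1652.0302) = 1653


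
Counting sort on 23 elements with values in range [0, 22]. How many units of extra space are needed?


Output array size: 23 (to store sorted result)
Count array size: 23 (one slot per possible value, range 0 to 22)
Total extra space = 23 + 23 = 46


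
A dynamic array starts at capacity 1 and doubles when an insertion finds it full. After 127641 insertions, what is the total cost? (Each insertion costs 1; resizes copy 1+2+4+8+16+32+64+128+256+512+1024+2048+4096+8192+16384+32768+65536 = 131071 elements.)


Insertion cost: 127641 (one per element)
Resizes occur just before inserting elements 2, 3, 5, 9, ...
Elements copied at each resize: 1 + 2 + 4 + 8 + 16 + 32 + 64 + 128 + 256 + 512 + 1024 + 2048 + 4096 + 8192 + 16384 + 32768 + 65536
Sum of copies = 131071 (geometric series: 2^k - 1)
Total = 127641 + 131071 = 258712


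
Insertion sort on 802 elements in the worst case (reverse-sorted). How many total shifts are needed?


In the worst case (reverse-sorted), each element shifts past all previous:
  Element 1: 1 shifts
  Element 2: 2 shifts
  Element 3: 3 shifts
  Element 4: 4 shifts
  Element 5: 5 shifts
  ...
  Element 801: 801 shifts
Total = 1 + 2 + ... + 801
= 802*(802-1)/2 = 321201


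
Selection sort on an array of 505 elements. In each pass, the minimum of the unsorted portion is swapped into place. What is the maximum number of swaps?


Selection sort performs one swap per pass:
  Pass 1: find min in positions 0 to 504, swap with position 0
  Pass 2: find min in positions 1 to 504, swap with position 1
  Pass 3: find min in positions 2 to 504, swap with position 2
  Pass 4: find min in positions 3 to 504, swap with position 3
  Pass 5: find min in positions 4 to 504, swap with position 4
  ... (499 more passes)
Total passes (and swaps) = n - 1 = 505 - 1 = 504


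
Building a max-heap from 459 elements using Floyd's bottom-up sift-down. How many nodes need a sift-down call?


In a heap of 459 elements (0-indexed array):
  Last element index: 458
  Parent of last element: floor((458 - 1) / 2) = 228
  Internal nodes: indices 0 to 228
  Count = floor(459/2) = 229


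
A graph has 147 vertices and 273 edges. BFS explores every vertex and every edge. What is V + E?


A full BFS traversal dequeues each vertex once and examines each edge once.
Vertex visits: 147
Edge visits: 273
V + E = 147 + 273 = 420


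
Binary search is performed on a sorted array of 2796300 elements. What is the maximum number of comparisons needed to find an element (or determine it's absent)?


Binary search halves the search space each comparison:
  Step 1: search space = 2796300 -> 1398150
  Step 2: search space = 1398150 -> 699075
  Step 3: search space = 699075 -> 349537
  Step 4: search space = 349537 -> 174768
  Step 5: search space = 174768 -> 87384
  Step 6: search space = 87384 -> 43692
  Step 7: search space = 43692 -> 21846
  Step 8: search space = 21846 -> 10923
  Step 9: search space = 10923 -> 5461
  Step 10: search space = 5461 -> 2730
  Step 11: search space = 2730 -> 1365
  Step 12: search space = 1365 -> 682
  Step 13: search space = 682 -> 341
  Step 14: search space = 341 -> 170
  Step 15: search space = 170 -> 85
  Step 16: search space = 85 -> 42
  Step 17: search space = 42 -> 21
  Step 18: search space = 21 -> 10
  Step 19: search space = 10 -> 5
  Step 20: search space = 5 -> 2
  Step 21: search space = 2 -> 1
  Step 22: search space = 1 (final check)
Maximum comparisons = floor(log2(2796300)) + 1 = 21 + 1 = 22


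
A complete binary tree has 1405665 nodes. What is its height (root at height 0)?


In a complete binary tree, level k holds nodes 2^k .. 2^(k+1)-1 (1-indexed).
Height = floor(log2(n)) = floor(log2(1405665)) = 20
Check: 2^20 = 1048576 <= 1405665 < 2097152 = 2^21


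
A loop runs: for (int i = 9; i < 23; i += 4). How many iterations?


Loop starts at i = 9, increments by 4, stops when i >= 23.
Number of iterations = ceil((23 - 9) / 4)
= ceil(14 / 4)
= 4


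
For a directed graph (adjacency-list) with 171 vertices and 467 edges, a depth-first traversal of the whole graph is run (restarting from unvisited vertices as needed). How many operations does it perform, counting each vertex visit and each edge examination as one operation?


A full DFS traversal visits each vertex once and examines each edge once.
V = 171
E = 467
Sum = 171 + 467 = 638


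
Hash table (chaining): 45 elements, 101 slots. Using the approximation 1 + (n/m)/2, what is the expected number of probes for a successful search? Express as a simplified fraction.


Computing expected probes:
alpha = 45/101
= 1 + alpha/2
= 1 + 45/(2*101)
= (2*101 + 45) / (2*101)
= 247/202


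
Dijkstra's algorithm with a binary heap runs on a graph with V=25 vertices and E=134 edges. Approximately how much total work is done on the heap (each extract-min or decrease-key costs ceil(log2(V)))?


Dijkstra with a binary heap: each vertex is extracted once, each edge may relax once.
Each heap operation costs O(log V).
V + E = 25 + 134 = 159
ceil(log2(25)) = 5 (since 2^4 = 16 < 25 <= 32 = 2^5)
Total heap work = (V+E) * ceil(log2(V)) = 159 * 5 = 795


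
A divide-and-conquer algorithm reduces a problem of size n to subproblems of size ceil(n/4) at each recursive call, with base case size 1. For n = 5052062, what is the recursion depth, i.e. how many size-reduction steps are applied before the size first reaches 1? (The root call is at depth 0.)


Each step divides the size by 4 (rounding up); after k steps the size is ceil(n/4^k), which equals 1 exactly when 4^k >= n.
So the depth is the smallest k with 4^k >= 5052062, i.e. ceil(log_4(5052062)).
4^11 = 4194304 < 5052062 <= 16777216 = 4^12
Recursion depth = 12


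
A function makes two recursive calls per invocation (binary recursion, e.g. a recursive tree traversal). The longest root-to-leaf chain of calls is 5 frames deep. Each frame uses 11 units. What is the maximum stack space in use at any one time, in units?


Binary recursion: the two calls run one after the other, so only one root-to-leaf chain of frames is on the stack at a time.
Maximum depth (longest chain) = 5 frames
Each frame = 11 units
Max stack space = 5 * 11 = 55


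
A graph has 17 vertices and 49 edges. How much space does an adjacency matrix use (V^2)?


Adjacency matrix: V x V grid of entries
Space = V^2 = 17^2 = 17 * 17 = 289


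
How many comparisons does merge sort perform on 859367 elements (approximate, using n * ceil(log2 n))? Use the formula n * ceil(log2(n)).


Recursion depth: ceil(log2(859367)) = 20
Each recursion level merges n = 859367 elements
Total = 859367 * 20 = 17187340


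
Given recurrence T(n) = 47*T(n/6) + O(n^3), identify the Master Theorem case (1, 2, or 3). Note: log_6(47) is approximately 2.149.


Master Theorem parameters: a=47, b=6, c=3
log_b(a) = 2.149
Compare b^c with a: 6^3 = 216 > 47, so c > log_b(a).
Comparing c=3 vs log_b(a)=2.149:
3 > 2.149 => Case 3
Result: T(n) = O(n^3)
Master Theorem case = 3


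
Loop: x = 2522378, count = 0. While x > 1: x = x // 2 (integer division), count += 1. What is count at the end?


The variable x halves each step:
x = 2522378 -> 1261189 -> 630594 -> 315297 -> 157648 -> 78824 -> 39412 -> 19706 -> 9853 -> 4926 -> 2463 -> 1231 -> 615 -> 307 -> 153 -> 76 -> 38 -> 19 -> 9 -> 4 -> 2 -> 1
Number of halvings = floor(log2(2522378)) = 21


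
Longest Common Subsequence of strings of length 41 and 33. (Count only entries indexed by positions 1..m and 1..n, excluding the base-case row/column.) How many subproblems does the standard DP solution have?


DP table indexed by positions in both strings.
First string: 41 positions
Second string: 33 positions
Total = 41 * 33 = 1353


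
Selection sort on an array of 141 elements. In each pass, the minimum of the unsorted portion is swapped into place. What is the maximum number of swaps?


Selection sort performs one swap per pass:
  Pass 1: find min in positions 0 to 140, swap with position 0
  Pass 2: find min in positions 1 to 140, swap with position 1
  Pass 3: find min in positions 2 to 140, swap with position 2
  Pass 4: find min in positions 3 to 140, swap with position 3
  Pass 5: find min in positions 4 to 140, swap with position 4
  ... (135 more passes)
Total passes (and swaps) = n - 1 = 141 - 1 = 140


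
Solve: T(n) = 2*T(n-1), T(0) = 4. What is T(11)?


Unrolling:
T(11) = 2*T(10) = 2^2*T(9) = ... = 2^11*T(0)
= 2^11 * 4
= 2048 * 4 = 8192


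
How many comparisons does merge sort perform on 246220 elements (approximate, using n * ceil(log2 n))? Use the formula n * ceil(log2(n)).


Recursion depth: ceil(log2(246220)) = 18
Each recursion level merges n = 246220 elements
Total = 246220 * 18 = 4431960


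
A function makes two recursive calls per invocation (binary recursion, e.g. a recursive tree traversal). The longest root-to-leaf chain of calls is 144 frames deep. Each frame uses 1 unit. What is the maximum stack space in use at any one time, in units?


Binary recursion: the two calls run one after the other, so only one root-to-leaf chain of frames is on the stack at a time.
Maximum depth (longest chain) = 144 frames
Each frame = 1 unit
Max stack space = 144 * 1 = 144


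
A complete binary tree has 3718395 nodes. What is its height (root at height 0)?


In a complete binary tree, level k holds nodes 2^k .. 2^(k+1)-1 (1-indexed).
Height = floor(log2(n)) = floor(log2(3718395)) = 21
Check: 2^21 = 2097152 <= 3718395 < 4194304 = 2^22


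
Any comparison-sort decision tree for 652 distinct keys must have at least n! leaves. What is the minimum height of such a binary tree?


A binary decision tree of height h has at most 2^h leaves and needs at least n! of them, so h >= ceil(log2(n!)).
652! is far too large to multiply out, so use Stirling's series:
  ln(n!) ~ n ln n - n + (1/2) ln(2 pi n) + 1/(12n)  (error below 1/(360 n^3), negligible here)
  ln(652) = 6.4800446
  n ln n = 652 * 6.4800446 = 4224.9891
  (1/2) ln(2 pi * 652) = (1/2) ln(4096.6368) = 4.1590
  1/(12*652) = 0.0001
  ln(652!) ~ 4224.9891 - 652 + 4.1590 + 0.0001 = 3577.1482
Convert to base 2: log2(652!) = 3577.1482 / ln 2 = 3577.1482 / 0.69314718 = 5160.7340
ceil(5160.7340) = 5161


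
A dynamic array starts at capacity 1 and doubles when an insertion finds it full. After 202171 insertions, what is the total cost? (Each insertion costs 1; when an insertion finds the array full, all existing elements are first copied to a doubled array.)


Insertion cost: 202171 (one per element)
Resizes occur just before inserting elements 2, 3, 5, 9, ...
Elements copied at each resize: 1 + 2 + 4 + 8 + 16 + 32 + 64 + 128 + 256 + 512 + 1024 + 2048 + 4096 + 8192 + 16384 + 32768 + 65536 + 131072
Sum of copies = 262143 (geometric series: 2^k - 1)
Total = 202171 + 262143 = 464314


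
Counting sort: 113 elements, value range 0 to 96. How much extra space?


n = 113 (output array)
k = 97 (count array for 97 distinct values)
Extra space = 113 + 97 = 210


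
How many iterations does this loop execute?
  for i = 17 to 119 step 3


The loop variable i takes values starting at 17 and increments by 3 each iteration.
Sequence: i = 17, 20, 23, 26, 29, 32, 35, 38, 41, ...
The upper bound 119 is inclusive, so the count is floor((last - first) / step) + 1:
floor((119 - 17) / 3) + 1 = floor(102/3) + 1 = 34 + 1 = 35


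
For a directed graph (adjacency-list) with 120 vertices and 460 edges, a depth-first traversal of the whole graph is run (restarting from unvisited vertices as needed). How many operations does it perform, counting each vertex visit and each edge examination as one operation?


A full DFS traversal visits each vertex once and examines each edge once.
V = 120
E = 460
Sum = 120 + 460 = 580


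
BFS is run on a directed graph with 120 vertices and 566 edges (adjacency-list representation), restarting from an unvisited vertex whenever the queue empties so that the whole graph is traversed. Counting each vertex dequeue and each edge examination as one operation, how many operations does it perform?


A full BFS traversal dequeues each vertex exactly once and examines each directed edge exactly once.
V = 120 (vertex processing cost)
E = 566 (edge examination cost)
Total operations proportional to V + E = 120 + 566 = 686


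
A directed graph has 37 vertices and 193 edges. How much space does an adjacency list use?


Adjacency list: one list head per vertex + one entry per edge
Vertex heads: 37
Edge entries: 193
Total = 37 + 193 = 230


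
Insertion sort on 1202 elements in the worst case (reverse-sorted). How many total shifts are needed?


In the worst case (reverse-sorted), each element shifts past all previous:
  Element 1: 1 shifts
  Element 2: 2 shifts
  Element 3: 3 shifts
  Element 4: 4 shifts
  Element 5: 5 shifts
  ...
  Element 1201: 1201 shifts
Total = 1 + 2 + ... + 1201
= 1202*(1202-1)/2 = 721801


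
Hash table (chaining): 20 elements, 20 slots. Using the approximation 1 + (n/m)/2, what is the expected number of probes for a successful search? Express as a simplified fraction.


Computing expected probes:
alpha = 20/20
= 1 + alpha/2
= 1 + 20/(2*20)
= (2*20 + 20) / (2*20)
= 60/40 = 3/2


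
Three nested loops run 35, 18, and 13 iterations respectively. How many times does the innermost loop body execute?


Loop 1 (outermost): 35 iterations
Loop 2 (middle): 18 iterations per outer
Loop 3 (innermost): 13 iterations per middle
Total = 35 * 18 * 13 = 8190


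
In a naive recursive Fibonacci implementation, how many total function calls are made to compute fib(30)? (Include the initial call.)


Let C(m) = total calls to evaluate fib(m). Then C(0)=C(1)=1, and
C(m) = 1 + C(m-1) + C(m-2) for m >= 2.
Build the table (each entry = 1 + previous two):
  C(0) = 1
  C(1) = 1
  C(2) = 1 + 1 + 1 = 3
  C(3) = 1 + 3 + 1 = 5
  C(4) = 1 + 5 + 3 = 9
  C(5) = 1 + 9 + 5 = 15
  C(6) = 1 + 15 + 9 = 25
  C(7) = 1 + 25 + 15 = 41
  C(8) = 1 + 41 + 25 = 67
  C(9) = 1 + 67 + 41 = 109
  C(10) = 1 + 109 + 67 = 177
  C(11) = 1 + 177 + 109 = 287
  C(12) = 1 + 287 + 177 = 465
  C(13) = 1 + 465 + 287 = 753
  C(14) = 1 + 753 + 465 = 1219
  C(15) = 1 + 1219 + 753 = 1973
  C(16) = 1 + 1973 + 1219 = 3193
  C(17) = 1 + 3193 + 1973 = 5167
  C(18) = 1 + 5167 + 3193 = 8361
  C(19) = 1 + 8361 + 5167 = 13529
  C(20) = 1 + 13529 + 8361 = 21891
  C(21) = 1 + 21891 + 13529 = 35421
  C(22) = 1 + 35421 + 21891 = 57313
  C(23) = 1 + 57313 + 35421 = 92735
  C(24) = 1 + 92735 + 57313 = 150049
  C(25) = 1 + 150049 + 92735 = 242785
  C(26) = 1 + 242785 + 150049 = 392835
  C(27) = 1 + 392835 + 242785 = 635621
  C(28) = 1 + 635621 + 392835 = 1028457
  C(29) = 1 + 1028457 + 635621 = 1664079
  C(30) = 1 + 1664079 + 1028457 = 2692537
Total calls for fib(30) = 2692537


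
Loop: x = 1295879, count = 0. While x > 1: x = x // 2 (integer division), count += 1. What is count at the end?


The variable x halves each step:
x = 1295879 -> 647939 -> 323969 -> 161984 -> 80992 -> 40496 -> 20248 -> 10124 -> 5062 -> 2531 -> 1265 -> 632 -> 316 -> 158 -> 79 -> 39 -> 19 -> 9 -> 4 -> 2 -> 1
Number of halvings = floor(log2(1295879)) = 20


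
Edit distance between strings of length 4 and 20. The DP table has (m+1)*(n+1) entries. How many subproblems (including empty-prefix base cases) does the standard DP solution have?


The table includes base cases (empty prefixes).
Rows: (m+1) = 5
Columns: (n+1) = 21
Total = 5 * 21 = 105


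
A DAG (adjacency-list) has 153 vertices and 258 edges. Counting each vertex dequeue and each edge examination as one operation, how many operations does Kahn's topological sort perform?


V = 153 (vertex processing)
E = 258 (edge processing)
V + E = 153 + 258 = 411


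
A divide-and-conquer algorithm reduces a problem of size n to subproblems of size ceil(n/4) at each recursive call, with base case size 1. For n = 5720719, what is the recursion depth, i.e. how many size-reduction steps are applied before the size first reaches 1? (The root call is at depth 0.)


Each step divides the size by 4 (rounding up); after k steps the size is ceil(n/4^k), which equals 1 exactly when 4^k >= n.
So the depth is the smallest k with 4^k >= 5720719, i.e. ceil(log_4(5720719)).
4^11 = 4194304 < 5720719 <= 16777216 = 4^12
Recursion depth = 12


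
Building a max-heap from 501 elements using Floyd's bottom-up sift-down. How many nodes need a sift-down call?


In a heap of 501 elements (0-indexed array):
  Last element index: 500
  Parent of last element: floor((500 - 1) / 2) = 249
  Internal nodes: indices 0 to 249
  Count = floor(501/2) = 250


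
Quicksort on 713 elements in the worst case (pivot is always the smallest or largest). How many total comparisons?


In the worst case, each partition step picks the worst pivot:
  Partition 1: 712 comparisons (n-1 elements to compare)
  Partition 2: 711 comparisons
  Partition 3: 710 comparisons
  Partition 4: 709 comparisons
  Partition 5: 708 comparisons
  ...
  Last partition: 0 comparisons
Total = (n-1) + (n-2) + ... + 1 + 0 = n*(n-1)/2
= 713*712/2 = 253828


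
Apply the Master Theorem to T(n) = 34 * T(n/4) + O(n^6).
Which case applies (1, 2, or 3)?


The Master Theorem: T(n) = a*T(n/b) + O(n^c)
  a = 34, b = 4, c = 6
log_b(a) = log_4(34) ~ 2.544
Compare b^c with a: 4^6 = 4096 > 34, so c > log_b(a).
Since c > log_b(a), Case 3 applies.
T(n) = O(n^6)
Master Theorem case = 3


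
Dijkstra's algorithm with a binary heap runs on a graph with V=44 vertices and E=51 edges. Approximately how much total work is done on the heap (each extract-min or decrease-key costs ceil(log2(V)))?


Dijkstra with a binary heap: each vertex is extracted once, each edge may relax once.
Each heap operation costs O(log V).
V + E = 44 + 51 = 95
ceil(log2(44)) = 6 (since 2^5 = 32 < 44 <= 64 = 2^6)
Total heap work = (V+E) * ceil(log2(V)) = 95 * 6 = 570


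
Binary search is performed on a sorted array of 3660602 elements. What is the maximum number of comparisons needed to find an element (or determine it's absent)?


Binary search halves the search space each comparison:
  Step 1: search space = 3660602 -> 1830301
  Step 2: search space = 1830301 -> 915150
  Step 3: search space = 915150 -> 457575
  Step 4: search space = 457575 -> 228787
  Step 5: search space = 228787 -> 114393
  Step 6: search space = 114393 -> 57196
  Step 7: search space = 57196 -> 28598
  Step 8: search space = 28598 -> 14299
  Step 9: search space = 14299 -> 7149
  Step 10: search space = 7149 -> 3574
  Step 11: search space = 3574 -> 1787
  Step 12: search space = 1787 -> 893
  Step 13: search space = 893 -> 446
  Step 14: search space = 446 -> 223
  Step 15: search space = 223 -> 111
  Step 16: search space = 111 -> 55
  Step 17: search space = 55 -> 27
  Step 18: search space = 27 -> 13
  Step 19: search space = 13 -> 6
  Step 20: search space = 6 -> 3
  Step 21: search space = 3 -> 1
  Step 22: search space = 1 (final check)
Maximum comparisons = floor(log2(3660602)) + 1 = 21 + 1 = 22


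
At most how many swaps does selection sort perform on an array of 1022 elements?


Each of the 1021 passes places one element in its final position.
Pass 1: swap minimum into position 0
Pass 2: swap minimum of remaining into position 1
...
Pass 1021: last two elements, one swap
Maximum swaps = 1022 - 1 = 1021


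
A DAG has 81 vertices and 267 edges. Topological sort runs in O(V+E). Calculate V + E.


V = 81 (vertex processing)
E = 267 (edge processing)
V + E = 81 + 267 = 348


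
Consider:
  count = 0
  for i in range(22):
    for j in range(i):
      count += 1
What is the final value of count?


For each i, the inner loop runs i times:
  i=0: inner runs 0 times
  i=1: inner runs 1 time
  i=2: inner runs 2 times
  i=3: inner runs 3 times
  i=4: inner runs 4 times
  i=5: inner runs 5 times
  i=6: inner runs 6 times
  i=7: inner runs 7 times
  ...
Total = 0 + 1 + 2 + ... + 21 = 22*(22-1)/2 = 231


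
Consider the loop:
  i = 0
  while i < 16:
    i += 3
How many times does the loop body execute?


Starting at i = 0, each iteration adds 3.
Iterations until i >= 16:
  Iteration 1: i = 0 -> i = 3
  Iteration 2: i = 3 -> i = 6
  Iteration 3: i = 6 -> i = 9
  Iteration 4: i = 9 -> i = 12
  Iteration 5: i = 12 -> i = 15
  Iteration 6: i = 15 -> i = 18
Total iterations = ceil(16/3) = 6


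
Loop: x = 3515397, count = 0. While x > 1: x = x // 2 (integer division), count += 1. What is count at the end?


The variable x halves each step:
x = 3515397 -> 1757698 -> 878849 -> 439424 -> 219712 -> 109856 -> 54928 -> 27464 -> 13732 -> 6866 -> 3433 -> 1716 -> 858 -> 429 -> 214 -> 107 -> 53 -> 26 -> 13 -> 6 -> 3 -> 1
Number of halvings = floor(log2(3515397)) = 21


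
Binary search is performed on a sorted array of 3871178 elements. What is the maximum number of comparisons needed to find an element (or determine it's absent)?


Binary search halves the search space each comparison:
  Step 1: search space = 3871178 -> 1935589
  Step 2: search space = 1935589 -> 967794
  Step 3: search space = 967794 -> 483897
  Step 4: search space = 483897 -> 241948
  Step 5: search space = 241948 -> 120974
  Step 6: search space = 120974 -> 60487
  Step 7: search space = 60487 -> 30243
  Step 8: search space = 30243 -> 15121
  Step 9: search space = 15121 -> 7560
  Step 10: search space = 7560 -> 3780
  Step 11: search space = 3780 -> 1890
  Step 12: search space = 1890 -> 945
  Step 13: search space = 945 -> 472
  Step 14: search space = 472 -> 236
  Step 15: search space = 236 -> 118
  Step 16: search space = 118 -> 59
  Step 17: search space = 59 -> 29
  Step 18: search space = 29 -> 14
  Step 19: search space = 14 -> 7
  Step 20: search space = 7 -> 3
  Step 21: search space = 3 -> 1
  Step 22: search space = 1 (final check)
Maximum comparisons = floor(log2(3871178)) + 1 = 21 + 1 = 22


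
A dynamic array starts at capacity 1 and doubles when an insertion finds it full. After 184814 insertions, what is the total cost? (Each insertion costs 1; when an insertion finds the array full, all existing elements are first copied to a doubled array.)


Insertion cost: 184814 (one per element)
Resizes occur just before inserting elements 2, 3, 5, 9, ...
Elements copied at each resize: 1 + 2 + 4 + 8 + 16 + 32 + 64 + 128 + 256 + 512 + 1024 + 2048 + 4096 + 8192 + 16384 + 32768 + 65536 + 131072
Sum of copies = 262143 (geometric series: 2^k - 1)
Total = 184814 + 262143 = 446957


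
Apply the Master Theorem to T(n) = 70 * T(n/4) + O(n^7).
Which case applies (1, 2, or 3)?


The Master Theorem: T(n) = a*T(n/b) + O(n^c)
  a = 70, b = 4, c = 7
log_b(a) = log_4(70) ~ 3.065
Compare b^c with a: 4^7 = 16384 > 70, so c > log_b(a).
Since c > log_b(a), Case 3 applies.
T(n) = O(n^7)
Master Theorem case = 3


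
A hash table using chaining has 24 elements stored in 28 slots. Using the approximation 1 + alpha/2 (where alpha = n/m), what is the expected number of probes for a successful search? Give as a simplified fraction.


Load factor alpha = n/m = 24/28
Expected probes = 1 + alpha/2 = 1 + 24/(2*28)
= 1 + 24/56
= 56/56 + 24/56
= 80/56
Simplify: 10/7


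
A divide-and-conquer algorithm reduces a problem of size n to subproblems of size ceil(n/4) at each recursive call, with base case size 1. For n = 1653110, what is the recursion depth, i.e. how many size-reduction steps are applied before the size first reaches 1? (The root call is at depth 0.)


Each step divides the size by 4 (rounding up); after k steps the size is ceil(n/4^k), which equals 1 exactly when 4^k >= n.
So the depth is the smallest k with 4^k >= 1653110, i.e. ceil(log_4(1653110)).
4^10 = 1048576 < 1653110 <= 4194304 = 4^11
Recursion depth = 11


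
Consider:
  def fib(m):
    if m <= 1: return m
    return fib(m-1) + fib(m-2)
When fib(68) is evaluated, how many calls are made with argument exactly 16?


Let N(m) = number of times fib(m) is called while evaluating fib(68).
N(68) = 1 (the initial call).
N(67) = 1 (only fib(68) calls it).
For 1 <= m <= 66: fib(m) is called by fib(m+1) and fib(m+2), so
  N(m) = N(m+1) + N(m+2).
fib(0) is called only by fib(2), so N(0) = N(2).
Walk down from m=68:
  N(68)=1, N(67)=1, N(66)=2, N(65)=3, N(64)=5, N(63)=8, N(62)=13, N(61)=21, N(60)=34, N(59)=55, N(58)=89, N(57)=144, N(56)=233, N(55)=377, N(54)=610, N(53)=987, N(52)=1597, N(51)=2584, N(50)=4181, N(49)=6765, N(48)=10946, N(47)=17711, N(46)=28657, N(45)=46368, N(44)=75025, N(43)=121393, N(42)=196418, N(41)=317811, N(40)=514229, N(39)=832040, N(38)=1346269, N(37)=2178309, N(36)=3524578, N(35)=5702887, N(34)=9227465, N(33)=14930352, N(32)=24157817, N(31)=39088169, N(30)=63245986, N(29)=102334155, N(28)=165580141, N(27)=267914296, N(26)=433494437, N(25)=701408733, N(24)=1134903170, N(23)=1836311903, N(22)=2971215073, N(21)=4807526976, N(20)=7778742049, N(19)=12586269025, N(18)=20365011074, N(17)=32951280099, N(16)=53316291173
N(16) = 53316291173


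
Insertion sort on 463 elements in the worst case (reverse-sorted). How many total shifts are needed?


In the worst case (reverse-sorted), each element shifts past all previous:
  Element 1: 1 shifts
  Element 2: 2 shifts
  Element 3: 3 shifts
  Element 4: 4 shifts
  Element 5: 5 shifts
  ...
  Element 462: 462 shifts
Total = 1 + 2 + ... + 462
= 463*(463-1)/2 = 106953


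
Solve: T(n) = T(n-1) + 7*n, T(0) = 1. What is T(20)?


Expanding the recurrence:
T(20) = T(19) + 7*20
       = T(18) + 7*19 + 7*20
       ...
       = T(0) + 7*(1 + 2 + ... + 20)
       = 1 + 7 * 20*21/2
       = 1 + 7 * 210
       = 1 + 1470 = 1471


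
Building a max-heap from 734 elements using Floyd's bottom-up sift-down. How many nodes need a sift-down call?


In a heap of 734 elements (0-indexed array):
  Last element index: 733
  Parent of last element: floor((733 - 1) / 2) = 366
  Internal nodes: indices 0 to 366
  Count = floor(734/2) = 367


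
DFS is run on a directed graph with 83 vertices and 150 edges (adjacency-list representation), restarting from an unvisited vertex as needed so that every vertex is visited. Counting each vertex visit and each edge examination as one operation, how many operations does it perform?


A full DFS traversal processes each vertex exactly once (push/pop on stack).
Each directed edge is examined once.
V = 83, E = 150
V + E = 233


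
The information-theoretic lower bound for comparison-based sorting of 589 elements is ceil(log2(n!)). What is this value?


A binary decision tree of height h has at most 2^h leaves and needs at least n! of them, so h >= ceil(log2(n!)).
589! is far too large to multiply out, so use Stirling's series:
  ln(n!) ~ n ln n - n + (1/2) ln(2 pi n) + 1/(12n)  (error below 1/(360 n^3), negligible here)
  ln(589) = 6.3784262
  n ln n = 589 * 6.3784262 = 3756.8930
  (1/2) ln(2 pi * 589) = (1/2) ln(3700.7961) = 4.1082
  1/(12*589) = 0.0001
  ln(589!) ~ 3756.8930 - 589 + 4.1082 + 0.0001 = 3172.0013
Convert to base 2: log2(589!) = 3172.0013 / ln 2 = 3172.0013 / 0.69314718 = 4576.2305
ceil(4576.2305) = 4577


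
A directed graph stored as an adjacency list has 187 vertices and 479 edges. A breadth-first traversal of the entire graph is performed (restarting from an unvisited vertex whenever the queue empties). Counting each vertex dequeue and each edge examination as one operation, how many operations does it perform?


A full BFS traversal dequeues each vertex once and examines each edge once.
Vertex visits: 187
Edge visits: 479
V + E = 187 + 479 = 666


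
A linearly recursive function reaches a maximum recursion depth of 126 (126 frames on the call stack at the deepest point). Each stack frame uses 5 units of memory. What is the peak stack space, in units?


Maximum recursion depth = 126 frames
Memory per frame = 5 units
Total stack space = depth * frame_size
= 126 * 5 = 630


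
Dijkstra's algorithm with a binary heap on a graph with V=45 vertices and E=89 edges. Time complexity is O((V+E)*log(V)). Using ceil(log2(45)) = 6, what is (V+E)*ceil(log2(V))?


Dijkstra with a binary heap: each vertex is extracted once, each edge may relax once.
Each heap operation costs O(log V).
V + E = 45 + 89 = 134
ceil(log2(45)) = 6 (since 2^5 = 32 < 45 <= 64 = 2^6)
Total heap work = (V+E) * ceil(log2(V)) = 134 * 6 = 804


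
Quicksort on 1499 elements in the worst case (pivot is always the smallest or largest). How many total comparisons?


In the worst case, each partition step picks the worst pivot:
  Partition 1: 1498 comparisons (n-1 elements to compare)
  Partition 2: 1497 comparisons
  Partition 3: 1496 comparisons
  Partition 4: 1495 comparisons
  Partition 5: 1494 comparisons
  ...
  Last partition: 0 comparisons
Total = (n-1) + (n-2) + ... + 1 + 0 = n*(n-1)/2
= 1499*1498/2 = 1122751


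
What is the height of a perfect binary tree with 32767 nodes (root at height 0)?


A perfect binary tree with 32767 nodes:
  32767 = 2^15 - 1
  Levels: 0, 1, ..., 14
  Height = 14


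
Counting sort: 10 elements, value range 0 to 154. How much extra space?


n = 10 (output array)
k = 155 (count array for 155 distinct values)
Extra space = 10 + 155 = 165


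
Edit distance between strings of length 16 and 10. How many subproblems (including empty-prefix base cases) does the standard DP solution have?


The table includes base cases (empty prefixes).
Rows: (m+1) = 17
Columns: (n+1) = 11
Total = 17 * 11 = 187


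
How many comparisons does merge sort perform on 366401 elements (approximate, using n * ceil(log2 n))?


Recursion depth: ceil(log2(366401)) = 19
Each recursion level merges n = 366401 elements
Total = 366401 * 19 = 6961619


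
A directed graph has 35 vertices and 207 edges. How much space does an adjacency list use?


Adjacency list: one list head per vertex + one entry per edge
Vertex heads: 35
Edge entries: 207
Total = 35 + 207 = 242


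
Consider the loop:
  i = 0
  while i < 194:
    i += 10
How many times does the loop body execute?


Starting at i = 0, each iteration adds 10.
Iterations until i >= 194:
  Iteration 1: i = 0 -> i = 10
  Iteration 2: i = 10 -> i = 20
  Iteration 3: i = 20 -> i = 30
  Iteration 4: i = 30 -> i = 40
  Iteration 5: i = 40 -> i = 50
  Iteration 6: i = 50 -> i = 60
  Iteration 7: i = 60 -> i = 70
  Iteration 8: i = 70 -> i = 80
  ... continuing ...
Total iterations = ceil(194/10) = 20


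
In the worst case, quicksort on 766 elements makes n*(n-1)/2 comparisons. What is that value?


Sum of comparisons per partition:
765 + 764 + ... + 1 + 0
= 766 * (766 - 1) / 2
= 766 * 765 / 2
= 292995


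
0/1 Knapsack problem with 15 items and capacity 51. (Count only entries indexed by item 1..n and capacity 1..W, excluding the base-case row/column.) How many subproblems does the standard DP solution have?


The DP table is indexed by (item, capacity).
Rows: 15 items
Columns: 51 capacity values (1 to W)
Total subproblems = 15 * 51 = 765


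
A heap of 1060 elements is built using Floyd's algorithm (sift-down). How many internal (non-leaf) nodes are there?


Leaf nodes occupy roughly half the array.
Sift-down is called for each internal node, starting from the last one.
Internal nodes = floor(n/2) = floor(1060/2) = 530


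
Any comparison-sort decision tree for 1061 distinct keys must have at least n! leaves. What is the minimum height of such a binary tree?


A binary decision tree of height h has at most 2^h leaves and needs at least n! of them, so h >= ceil(log2(n!)).
1061! is far too large to multiply out, so use Stirling's series:
  ln(n!) ~ n ln n - n + (1/2) ln(2 pi n) + 1/(12n)  (error below 1/(360 n^3), negligible here)
  ln(1061) = 6.9669671
  n ln n = 1061 * 6.9669671 = 7391.9521
  (1/2) ln(2 pi * 1061) = (1/2) ln(6666.4596) = 4.4024
  1/(12*1061) = 0.0001
  ln(1061!) ~ 7391.9521 - 1061 + 4.4024 + 0.0001 = 6335.3546
Convert to base 2: log2(1061!) = 6335.3546 / ln 2 = 6335.3546 / 0.69314718 = 9139.9847
ceil(9139.9847) = 9140


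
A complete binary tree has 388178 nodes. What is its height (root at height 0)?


In a complete binary tree, level k holds nodes 2^k .. 2^(k+1)-1 (1-indexed).
Height = floor(log2(n)) = floor(log2(388178)) = 18
Check: 2^18 = 262144 <= 388178 < 524288 = 2^19


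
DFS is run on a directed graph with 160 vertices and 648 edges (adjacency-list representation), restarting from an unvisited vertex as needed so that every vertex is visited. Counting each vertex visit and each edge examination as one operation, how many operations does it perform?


A full DFS traversal processes each vertex exactly once (push/pop on stack).
Each directed edge is examined once.
V = 160, E = 648
V + E = 808


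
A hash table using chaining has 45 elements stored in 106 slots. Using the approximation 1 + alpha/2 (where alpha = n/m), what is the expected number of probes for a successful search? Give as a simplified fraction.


Load factor alpha = n/m = 45/106
Expected probes = 1 + alpha/2 = 1 + 45/(2*106)
= 1 + 45/212
= 212/212 + 45/212
= 257/212


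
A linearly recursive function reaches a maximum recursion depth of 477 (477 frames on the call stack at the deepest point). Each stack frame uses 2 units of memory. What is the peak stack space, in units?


Maximum recursion depth = 477 frames
Memory per frame = 2 units
Total stack space = depth * frame_size
= 477 * 2 = 954


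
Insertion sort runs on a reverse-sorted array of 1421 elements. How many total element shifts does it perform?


Sum of shifts = 1 + 2 + 3 + ... + 1420
= 1421 * 1420 / 2
= 2017820 / 2
= 1008910


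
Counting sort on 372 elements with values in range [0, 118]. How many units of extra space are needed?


Output array size: 372 (to store sorted result)
Count array size: 119 (one slot per possible value, range 0 to 118)
Total extra space = 372 + 119 = 491


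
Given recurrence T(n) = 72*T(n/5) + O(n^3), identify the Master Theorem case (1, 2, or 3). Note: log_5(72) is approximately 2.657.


Master Theorem parameters: a=72, b=5, c=3
log_b(a) = 2.657
Compare b^c with a: 5^3 = 125 > 72, so c > log_b(a).
Comparing c=3 vs log_b(a)=2.657:
3 > 2.657 => Case 3
Result: T(n) = O(n^3)
Master Theorem case = 3


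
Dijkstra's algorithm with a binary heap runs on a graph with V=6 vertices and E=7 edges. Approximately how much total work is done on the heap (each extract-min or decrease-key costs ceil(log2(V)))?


Dijkstra with a binary heap: each vertex is extracted once, each edge may relax once.
Each heap operation costs O(log V).
V + E = 6 + 7 = 13
ceil(log2(6)) = 3 (since 2^2 = 4 < 6 <= 8 = 2^3)
Total heap work = (V+E) * ceil(log2(V)) = 13 * 3 = 39


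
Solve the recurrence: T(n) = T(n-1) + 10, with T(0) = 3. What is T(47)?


Unrolling the recurrence:
T(47) = T(46) + 10
       = T(45) + 10 + 10
       = T(44) + 10*3
       ...
       = T(0) + 10*47
       = 3 + 470 = 473


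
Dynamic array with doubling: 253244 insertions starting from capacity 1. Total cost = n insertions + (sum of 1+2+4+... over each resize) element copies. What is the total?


n = 253244
Insertion costs: 253244
Resizes copy 1, 2, 4, ... up to the largest power of 2 that is <= n-1 = 253243, i.e. 131072.
Copy costs = 1 + 2 + 4 + 8 + 16 + 32 + 64 + 128 + 256 + 512 + 1024 + 2048 + 4096 + 8192 + 16384 + 32768 + 65536 + 131072 = 262143
Total = 253244 + 262143 = 515387


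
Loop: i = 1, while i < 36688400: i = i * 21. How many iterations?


i multiplies by 21 each step:
i = 1 -> 21 -> 441 -> 9261 -> 194481 -> 4084101 -> 85766121 (stop)
Iterations = ceil(log_21(36688400)) = 6


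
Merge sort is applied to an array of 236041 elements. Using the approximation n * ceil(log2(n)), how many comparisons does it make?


Merge sort divides the array into halves recursively.
Number of levels = ceil(log2(236041)) = 18
At each level, approximately n = 236041 comparisons are needed for merging.
Total comparisons ~ n * ceil(log2(n)) = 236041 * 18 = 4248738


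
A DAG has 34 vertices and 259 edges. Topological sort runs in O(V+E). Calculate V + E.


V = 34 (vertex processing)
E = 259 (edge processing)
V + E = 34 + 259 = 293


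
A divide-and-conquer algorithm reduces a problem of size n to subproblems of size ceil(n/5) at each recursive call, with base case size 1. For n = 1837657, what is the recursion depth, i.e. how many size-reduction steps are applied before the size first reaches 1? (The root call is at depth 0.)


Each step divides the size by 5 (rounding up); after k steps the size is ceil(n/5^k), which equals 1 exactly when 5^k >= n.
So the depth is the smallest k with 5^k >= 1837657, i.e. ceil(log_5(1837657)).
5^8 = 390625 < 1837657 <= 1953125 = 5^9
Recursion depth = 9


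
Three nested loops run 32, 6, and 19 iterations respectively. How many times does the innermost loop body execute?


Loop 1 (outermost): 32 iterations
Loop 2 (middle): 6 iterations per outer
Loop 3 (innermost): 19 iterations per middle
Total = 32 * 6 * 19 = 3648


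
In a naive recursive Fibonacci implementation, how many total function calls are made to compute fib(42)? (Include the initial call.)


Let C(m) = total calls to evaluate fib(m). Then C(0)=C(1)=1, and
C(m) = 1 + C(m-1) + C(m-2) for m >= 2.
Build the table (each entry = 1 + previous two):
  C(0) = 1
  C(1) = 1
  C(2) = 1 + 1 + 1 = 3
  C(3) = 1 + 3 + 1 = 5
  C(4) = 1 + 5 + 3 = 9
  C(5) = 1 + 9 + 5 = 15
  C(6) = 1 + 15 + 9 = 25
  C(7) = 1 + 25 + 15 = 41
  C(8) = 1 + 41 + 25 = 67
  C(9) = 1 + 67 + 41 = 109
  C(10) = 1 + 109 + 67 = 177
  C(11) = 1 + 177 + 109 = 287
  C(12) = 1 + 287 + 177 = 465
  C(13) = 1 + 465 + 287 = 753
  C(14) = 1 + 753 + 465 = 1219
  C(15) = 1 + 1219 + 753 = 1973
  C(16) = 1 + 1973 + 1219 = 3193
  C(17) = 1 + 3193 + 1973 = 5167
  C(18) = 1 + 5167 + 3193 = 8361
  C(19) = 1 + 8361 + 5167 = 13529
  C(20) = 1 + 13529 + 8361 = 21891
  C(21) = 1 + 21891 + 13529 = 35421
  C(22) = 1 + 35421 + 21891 = 57313
  C(23) = 1 + 57313 + 35421 = 92735
  C(24) = 1 + 92735 + 57313 = 150049
  C(25) = 1 + 150049 + 92735 = 242785
  C(26) = 1 + 242785 + 150049 = 392835
  C(27) = 1 + 392835 + 242785 = 635621
  C(28) = 1 + 635621 + 392835 = 1028457
  C(29) = 1 + 1028457 + 635621 = 1664079
  C(30) = 1 + 1664079 + 1028457 = 2692537
  C(31) = 1 + 2692537 + 1664079 = 4356617
  C(32) = 1 + 4356617 + 2692537 = 7049155
  C(33) = 1 + 7049155 + 4356617 = 11405773
  C(34) = 1 + 11405773 + 7049155 = 18454929
  C(35) = 1 + 18454929 + 11405773 = 29860703
  C(36) = 1 + 29860703 + 18454929 = 48315633
  C(37) = 1 + 48315633 + 29860703 = 78176337
  C(38) = 1 + 78176337 + 48315633 = 126491971
  C(39) = 1 + 126491971 + 78176337 = 204668309
  C(40) = 1 + 204668309 + 126491971 = 331160281
  C(41) = 1 + 331160281 + 204668309 = 535828591
  C(42) = 1 + 535828591 + 331160281 = 866988873
Total calls for fib(42) = 866988873


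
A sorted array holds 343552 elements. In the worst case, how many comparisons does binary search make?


Halving sequence: 343552 -> 171776 -> 85888 -> 42944 -> 21472 -> 10736 -> 5368 -> 2684 -> 1342 -> 671 -> 335 -> 167 -> 83 -> 41 -> 20 -> 10 -> 5 -> 2 -> 1
Number of halvings = 18
Max comparisons = 18 + 1 = 19
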